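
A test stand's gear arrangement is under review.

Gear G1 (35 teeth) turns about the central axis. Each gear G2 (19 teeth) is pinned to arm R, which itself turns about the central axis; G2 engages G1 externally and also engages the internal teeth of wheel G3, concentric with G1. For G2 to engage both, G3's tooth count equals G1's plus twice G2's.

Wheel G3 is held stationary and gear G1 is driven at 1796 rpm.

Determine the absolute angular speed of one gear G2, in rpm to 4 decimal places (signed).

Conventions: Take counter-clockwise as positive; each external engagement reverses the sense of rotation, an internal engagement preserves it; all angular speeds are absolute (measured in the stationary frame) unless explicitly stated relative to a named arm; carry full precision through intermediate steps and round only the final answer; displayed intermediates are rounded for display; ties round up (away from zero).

recognized (axles ride arm R): planetary set, 35/19/73 teeth
normalise by the input: solve with ω_sun = 1, then scale by 1796 rpm
ring teeth: 35 + 2·19 = 73
35(ω_sun−ω_arm) = −73(ω_ring−ω_arm),  ω_ring = 0, ω_sun = 1
35(1−ω_arm) = −73(0−ω_arm)  ⇒  108·ω_arm = 35  ⇒  ω_arm = 35/108
sun–planet mesh: 35·(1−35/108) = −19·(ω_p−ω_arm)  ⇒  ω_p−ω_arm = -2555/2052
ω_p = 35/108 − 2555/2052 = -35/38
scale: ω_p = -35/38 × 1796 rpm = -1654.2105 rpm

-1654.2105 rpm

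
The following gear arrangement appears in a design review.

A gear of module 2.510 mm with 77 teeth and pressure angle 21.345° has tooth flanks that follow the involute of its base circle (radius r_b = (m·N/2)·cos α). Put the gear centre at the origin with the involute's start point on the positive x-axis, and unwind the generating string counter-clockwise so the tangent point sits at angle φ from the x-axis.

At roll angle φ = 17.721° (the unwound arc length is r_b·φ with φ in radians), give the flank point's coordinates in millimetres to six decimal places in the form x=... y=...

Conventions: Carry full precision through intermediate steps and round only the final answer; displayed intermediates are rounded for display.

topology: single-mesh involute geometry — m = 2.510, N = 77
pitch radius r_p = m·N/2 = 2.510·77/2 = 96.635000
base radius r_b = r_p·cos α = 96.635000·cos 21.345° = 90.006384
roll angle φ = 17.721° = 0.30928980 rad
x = r_b·(cos φ + φ·sin φ) = 94.208989
y = r_b·(sin φ − φ·cos φ) = 0.879202

x=94.208989 y=0.879202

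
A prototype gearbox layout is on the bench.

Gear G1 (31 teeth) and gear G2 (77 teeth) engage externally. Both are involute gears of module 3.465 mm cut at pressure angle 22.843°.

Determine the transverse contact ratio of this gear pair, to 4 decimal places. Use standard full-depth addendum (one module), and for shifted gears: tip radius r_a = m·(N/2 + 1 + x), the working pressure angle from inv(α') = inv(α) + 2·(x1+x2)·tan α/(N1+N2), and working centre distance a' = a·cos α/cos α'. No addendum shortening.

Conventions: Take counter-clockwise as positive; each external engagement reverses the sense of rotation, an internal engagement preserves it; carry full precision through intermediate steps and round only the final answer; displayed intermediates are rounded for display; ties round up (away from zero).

1.6081

topology: single-mesh involute geometry — m = 3.465, 31T/77T pair
base radii: r_b1 = 49.495332, r_b2 = 122.940017
tip radii: r_a1 = 57.172500, r_a2 = 136.867500
no profile shift: α' = α, a' = a
action lengths: √(r_a1²−r_b1²) = 28.616549, √(r_a2²−r_b2²) = 60.153676
base pitch p_b = π·m·cos α = 10.031882
CR = (28.616549 + 60.153676 − 187.110000·sin 22.84300°)/10.031882 = 1.608148
contact ratio ≈ 1.6081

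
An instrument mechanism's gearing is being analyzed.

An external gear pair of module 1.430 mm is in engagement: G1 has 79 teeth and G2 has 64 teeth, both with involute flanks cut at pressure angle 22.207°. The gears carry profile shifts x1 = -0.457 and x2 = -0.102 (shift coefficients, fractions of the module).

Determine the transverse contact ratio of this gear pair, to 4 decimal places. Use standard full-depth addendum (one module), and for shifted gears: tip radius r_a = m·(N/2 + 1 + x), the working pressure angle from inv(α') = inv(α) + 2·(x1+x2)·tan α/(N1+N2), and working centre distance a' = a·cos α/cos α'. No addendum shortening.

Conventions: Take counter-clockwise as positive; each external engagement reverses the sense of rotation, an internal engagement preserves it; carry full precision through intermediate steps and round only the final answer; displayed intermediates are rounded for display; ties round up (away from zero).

1.7690

single-mesh involute tooth geometry (79T engaging 64T at module 1.430)
base radii: r_b1 = 52.295192, r_b2 = 42.365725
tip radii: r_a1 = 57.261490, r_a2 = 47.044140
inv(α') = inv(22.207°) + 2·(-0.457-0.102)·tan α/(79+64) = 0.01745805  ⇒  α' = 21.04390°
a' = a·cos α / cos α' = 102.2450·cos 22.207°/cos 21.04390° = 101.425427
action lengths: √(r_a1²−r_b1²) = 23.325761, √(r_a2²−r_b2²) = 20.452296
base pitch p_b = π·m·cos α = 4.159245
CR = (23.325761 + 20.452296 − 101.425427·sin 21.04390°)/4.159245 = 1.769047
contact ratio ≈ 1.7690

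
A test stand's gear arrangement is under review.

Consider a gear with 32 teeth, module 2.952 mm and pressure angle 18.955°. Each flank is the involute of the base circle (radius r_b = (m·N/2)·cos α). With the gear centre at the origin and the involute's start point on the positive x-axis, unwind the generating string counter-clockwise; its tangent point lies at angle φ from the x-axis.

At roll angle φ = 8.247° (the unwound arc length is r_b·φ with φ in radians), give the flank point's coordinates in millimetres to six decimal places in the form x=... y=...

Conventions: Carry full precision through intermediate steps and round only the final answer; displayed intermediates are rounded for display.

x=45.131146 y=0.044312

recognized (one wheel, involute flank): single-mesh tooth geometry, m = 2.952, N = 32
pitch radius r_p = m·N/2 = 2.952·32/2 = 47.232000
base radius r_b = r_p·cos α = 47.232000·cos 18.955° = 44.670797
roll angle φ = 8.247° = 0.14393730 rad
x = r_b·(cos φ + φ·sin φ) = 45.131146
y = r_b·(sin φ − φ·cos φ) = 0.044312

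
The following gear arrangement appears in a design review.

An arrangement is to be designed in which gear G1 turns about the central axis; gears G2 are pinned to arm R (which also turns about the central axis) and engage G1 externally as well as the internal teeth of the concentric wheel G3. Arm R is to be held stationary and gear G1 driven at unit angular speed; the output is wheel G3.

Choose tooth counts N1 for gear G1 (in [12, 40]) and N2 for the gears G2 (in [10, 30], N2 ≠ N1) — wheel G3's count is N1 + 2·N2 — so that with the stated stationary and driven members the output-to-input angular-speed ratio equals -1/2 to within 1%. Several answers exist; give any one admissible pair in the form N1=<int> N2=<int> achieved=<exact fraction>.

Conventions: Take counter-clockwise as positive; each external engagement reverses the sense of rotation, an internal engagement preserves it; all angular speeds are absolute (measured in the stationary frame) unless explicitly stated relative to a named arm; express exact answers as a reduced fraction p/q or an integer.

design class (target -1/2): planetary set
Willis with ω_arm = 0: ω_ring/ω_sun = −N1/N3; set equal to -1/2  ⇒  N3/N1 = −1/(-1/2) = 2
N3 = N1 + 2·N2  ⇒  N2/N1 = (N3/N1 − 1)/2 = (2 − 1)/2 = 1/2
smallest multiple with N1 ≥ 12 and N2 ≥ 10: k = 10  ⇒  N1 = 10·2 = 20, N2 = 10·1 = 10 (N1 ≤ 40, N2 ≤ 30, N2 ≠ N1 ✓), N3 = 20 + 2·10 = 40
check: −N1/N3 with N1 = 20, N3 = 40 gives -1/2; |achieved − target| = 0 ≤ 1/200 ✓

N1=20 N2=10 achieved=-1/2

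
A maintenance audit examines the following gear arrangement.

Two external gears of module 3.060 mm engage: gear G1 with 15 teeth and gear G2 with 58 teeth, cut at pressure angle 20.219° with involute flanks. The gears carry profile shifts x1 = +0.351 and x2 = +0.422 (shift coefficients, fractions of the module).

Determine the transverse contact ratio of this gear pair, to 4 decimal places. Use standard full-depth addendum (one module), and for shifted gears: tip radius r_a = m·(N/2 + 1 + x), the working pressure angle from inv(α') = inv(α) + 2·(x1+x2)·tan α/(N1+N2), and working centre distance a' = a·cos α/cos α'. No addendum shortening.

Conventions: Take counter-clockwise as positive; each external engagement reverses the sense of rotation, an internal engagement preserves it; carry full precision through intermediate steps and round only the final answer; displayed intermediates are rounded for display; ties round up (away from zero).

1.4895

single-mesh involute tooth geometry (15T engaging 58T at module 3.060)
base radii: r_b1 = 21.535786, r_b2 = 83.271705
tip radii: r_a1 = 27.084060, r_a2 = 93.091320
inv(α') = inv(20.219°) + 2·(+0.351+0.422)·tan α/(15+58) = 0.02321678  ⇒  α' = 23.05319°
a' = a·cos α / cos α' = 111.6900·cos 20.219°/cos 23.05319° = 113.903637
action lengths: √(r_a1²−r_b1²) = 16.424258, √(r_a2²−r_b2²) = 41.615105
base pitch p_b = π·m·cos α = 9.020889
CR = (16.424258 + 41.615105 − 113.903637·sin 23.05319°)/9.020889 = 1.489471
contact ratio ≈ 1.4895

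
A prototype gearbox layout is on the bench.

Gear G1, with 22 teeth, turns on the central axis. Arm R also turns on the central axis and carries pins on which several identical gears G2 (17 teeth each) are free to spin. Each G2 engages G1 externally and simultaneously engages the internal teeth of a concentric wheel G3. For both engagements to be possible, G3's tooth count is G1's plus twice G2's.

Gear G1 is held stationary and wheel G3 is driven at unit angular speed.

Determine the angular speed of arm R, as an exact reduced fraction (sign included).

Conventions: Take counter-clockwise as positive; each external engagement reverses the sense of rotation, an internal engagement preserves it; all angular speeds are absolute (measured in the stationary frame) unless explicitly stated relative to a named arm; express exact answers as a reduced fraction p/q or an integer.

28/39

topology: planetary set — G1 22T / G2 17T / G3 56T, arm = carrier (Willis)
ring teeth: 22 + 2·17 = 56
22(ω_sun−ω_arm) = −56(ω_ring−ω_arm),  ω_sun = 0, ω_ring = 1
22(0−ω_arm) = −56(1−ω_arm)  ⇒  78·ω_arm = 56  ⇒  ω_arm = 28/39
exact speed ratio = 28/39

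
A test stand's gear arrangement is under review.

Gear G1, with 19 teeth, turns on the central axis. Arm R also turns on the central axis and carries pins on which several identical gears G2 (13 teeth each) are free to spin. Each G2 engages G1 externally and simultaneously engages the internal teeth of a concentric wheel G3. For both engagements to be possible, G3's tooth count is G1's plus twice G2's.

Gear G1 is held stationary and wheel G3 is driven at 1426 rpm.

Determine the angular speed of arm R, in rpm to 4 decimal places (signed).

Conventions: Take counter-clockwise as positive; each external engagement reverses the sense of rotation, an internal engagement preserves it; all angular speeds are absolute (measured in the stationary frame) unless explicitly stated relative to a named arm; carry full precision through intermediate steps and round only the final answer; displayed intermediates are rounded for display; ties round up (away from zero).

+1002.6563 rpm

planetary set (19T centre, 13T on arm, 45T internal) — Willis relation
normalise by the input: solve with ω_ring = 1, then scale by 1426 rpm
ring teeth: 19 + 2·13 = 45
19(ω_sun−ω_arm) = −45(ω_ring−ω_arm),  ω_sun = 0, ω_ring = 1
19(0−ω_arm) = −45(1−ω_arm)  ⇒  64·ω_arm = 45  ⇒  ω_arm = 45/64
scale: ω_arm = 45/64 × 1426 rpm = +1002.6563 rpm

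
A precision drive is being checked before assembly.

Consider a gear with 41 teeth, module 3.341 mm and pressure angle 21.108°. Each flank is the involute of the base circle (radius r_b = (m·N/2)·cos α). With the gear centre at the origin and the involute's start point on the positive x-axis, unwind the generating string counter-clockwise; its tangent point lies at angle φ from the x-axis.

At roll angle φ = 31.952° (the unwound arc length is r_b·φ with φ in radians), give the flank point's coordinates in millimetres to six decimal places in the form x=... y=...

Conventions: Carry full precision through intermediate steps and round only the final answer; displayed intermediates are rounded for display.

topology: single-mesh involute geometry — m = 3.341, N = 41
pitch radius r_p = m·N/2 = 3.341·41/2 = 68.490500
base radius r_b = r_p·cos α = 68.490500·cos 21.108° = 63.895011
roll angle φ = 31.952° = 0.55766760 rad
x = r_b·(cos φ + φ·sin φ) = 73.071244
y = r_b·(sin φ − φ·cos φ) = 3.580182

x=73.071244 y=3.580182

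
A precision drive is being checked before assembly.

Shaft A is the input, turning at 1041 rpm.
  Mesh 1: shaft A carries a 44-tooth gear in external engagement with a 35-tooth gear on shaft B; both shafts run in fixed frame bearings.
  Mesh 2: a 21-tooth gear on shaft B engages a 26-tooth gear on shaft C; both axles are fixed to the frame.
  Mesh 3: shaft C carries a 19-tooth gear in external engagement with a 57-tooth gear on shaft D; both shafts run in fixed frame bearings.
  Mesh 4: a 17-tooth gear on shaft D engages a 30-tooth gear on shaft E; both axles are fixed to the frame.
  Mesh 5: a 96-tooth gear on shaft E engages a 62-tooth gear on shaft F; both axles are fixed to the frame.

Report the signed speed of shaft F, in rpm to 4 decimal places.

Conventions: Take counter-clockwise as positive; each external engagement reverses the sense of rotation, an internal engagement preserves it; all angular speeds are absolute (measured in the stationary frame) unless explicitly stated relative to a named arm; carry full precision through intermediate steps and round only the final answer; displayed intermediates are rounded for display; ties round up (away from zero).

-309.1486 rpm

5-mesh fixed-axis compound train (all bearings frame-fixed)
mesh 1 [44T→35T]: ω = 1041.0000×44/35 = 1308.6857 rpm, sense flips to −
mesh 2 [21T→26T]: ω = 1308.6857×21/26 = 1057.0154 rpm, sense flips to +
mesh 3 [19T→57T]: ω = 1057.0154×19/57 = 352.3385 rpm, sense flips to −
mesh 4 [17T→30T]: ω = 352.3385×17/30 = 199.6585 rpm, sense flips to +
mesh 5 [96T→62T]: ω = 199.6585×96/62 = 309.1486 rpm, sense flips to −
signed output speed = -309.1486 rpm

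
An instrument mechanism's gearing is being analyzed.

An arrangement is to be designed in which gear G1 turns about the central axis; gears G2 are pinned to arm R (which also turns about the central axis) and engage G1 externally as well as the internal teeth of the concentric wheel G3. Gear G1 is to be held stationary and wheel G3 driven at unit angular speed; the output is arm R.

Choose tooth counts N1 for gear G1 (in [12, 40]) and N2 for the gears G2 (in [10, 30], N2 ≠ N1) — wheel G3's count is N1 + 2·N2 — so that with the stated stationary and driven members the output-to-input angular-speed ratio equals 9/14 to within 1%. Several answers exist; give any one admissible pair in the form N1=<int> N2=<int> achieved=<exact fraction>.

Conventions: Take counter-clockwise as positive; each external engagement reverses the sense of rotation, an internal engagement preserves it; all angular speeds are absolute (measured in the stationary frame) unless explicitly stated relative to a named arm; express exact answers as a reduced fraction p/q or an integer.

N1=25 N2=10 achieved=9/14

planetary set to be sized for 9/14 (Willis relation)
Willis with ω_sun = 0: ω_arm/ω_ring = N3/(N1+N3); set equal to 9/14  ⇒  N3/N1 = (9/14)/(1 − 9/14) = 9/5
N3 = N1 + 2·N2  ⇒  N2/N1 = (N3/N1 − 1)/2 = (9/5 − 1)/2 = 2/5
smallest multiple with N1 ≥ 12 and N2 ≥ 10: k = 5  ⇒  N1 = 5·5 = 25, N2 = 5·2 = 10 (N1 ≤ 40, N2 ≤ 30, N2 ≠ N1 ✓), N3 = 25 + 2·10 = 45
check: N3/(N1+N3) with N1 = 25, N3 = 45 gives 9/14; |achieved − target| = 0 ≤ 9/1400 ✓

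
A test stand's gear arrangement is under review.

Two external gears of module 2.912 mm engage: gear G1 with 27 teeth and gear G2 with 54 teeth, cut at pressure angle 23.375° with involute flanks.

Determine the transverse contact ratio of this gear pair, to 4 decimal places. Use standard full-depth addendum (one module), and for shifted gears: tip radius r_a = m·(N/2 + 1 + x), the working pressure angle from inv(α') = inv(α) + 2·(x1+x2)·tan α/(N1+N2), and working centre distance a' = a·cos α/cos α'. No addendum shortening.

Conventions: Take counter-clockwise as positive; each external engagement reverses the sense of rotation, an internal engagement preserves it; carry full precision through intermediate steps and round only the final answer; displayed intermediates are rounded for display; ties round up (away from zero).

1.5569

topology: single-mesh involute geometry — m = 2.912, 27T/54T pair
base radii: r_b1 = 36.085579, r_b2 = 72.171157
tip radii: r_a1 = 42.224000, r_a2 = 81.536000
no profile shift: α' = α, a' = a
action lengths: √(r_a1²−r_b1²) = 21.924808, √(r_a2²−r_b2²) = 37.939996
base pitch p_b = π·m·cos α = 8.397495
CR = (21.924808 + 37.939996 − 117.936000·sin 23.37500°)/8.397495 = 1.556893
contact ratio ≈ 1.5569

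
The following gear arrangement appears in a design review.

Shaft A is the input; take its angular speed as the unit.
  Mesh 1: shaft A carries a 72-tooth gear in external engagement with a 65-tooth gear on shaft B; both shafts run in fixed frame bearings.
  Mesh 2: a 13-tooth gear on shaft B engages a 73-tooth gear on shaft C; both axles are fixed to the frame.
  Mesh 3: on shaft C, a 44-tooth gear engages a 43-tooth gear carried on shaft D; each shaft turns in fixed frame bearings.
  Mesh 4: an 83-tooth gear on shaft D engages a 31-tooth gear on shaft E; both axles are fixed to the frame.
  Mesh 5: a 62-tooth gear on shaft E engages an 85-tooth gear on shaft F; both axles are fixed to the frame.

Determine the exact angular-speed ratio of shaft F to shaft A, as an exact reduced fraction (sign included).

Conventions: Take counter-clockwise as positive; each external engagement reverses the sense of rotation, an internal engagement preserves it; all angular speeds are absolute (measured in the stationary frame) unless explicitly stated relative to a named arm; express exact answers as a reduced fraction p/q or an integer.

-525888/1334075

class = fixed-axis compound train [5 meshes; 5 ratios multiply, 5 sense flips]
mesh 1 [72T→65T]: running ratio 72/65, sense −
mesh 2 [13T→73T]: running ratio 72/365, sense +
mesh 3 [44T→43T]: running ratio 3168/15695, sense −
mesh 4 [83T→31T]: running ratio 262944/486545, sense +
mesh 5 [62T→85T]: running ratio 525888/1334075, sense −
ω_out/ω_in = -525888/1334075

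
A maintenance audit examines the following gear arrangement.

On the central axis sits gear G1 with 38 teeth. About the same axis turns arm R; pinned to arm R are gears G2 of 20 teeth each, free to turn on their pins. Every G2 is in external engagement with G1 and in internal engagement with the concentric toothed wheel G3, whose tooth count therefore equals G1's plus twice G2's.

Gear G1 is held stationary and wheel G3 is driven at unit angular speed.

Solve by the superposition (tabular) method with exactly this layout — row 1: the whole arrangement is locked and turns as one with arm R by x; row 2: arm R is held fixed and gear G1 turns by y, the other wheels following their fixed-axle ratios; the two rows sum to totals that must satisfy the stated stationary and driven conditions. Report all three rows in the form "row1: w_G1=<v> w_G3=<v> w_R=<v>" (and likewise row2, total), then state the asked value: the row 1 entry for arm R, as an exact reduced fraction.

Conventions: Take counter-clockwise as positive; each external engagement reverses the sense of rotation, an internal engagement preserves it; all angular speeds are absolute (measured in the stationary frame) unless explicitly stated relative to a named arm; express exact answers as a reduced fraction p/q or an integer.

recognized (axles ride arm R): planetary set, 38/20/78 teeth
row 1: whole set turns with the arm by x
row 2: sun turns y, ring = −(38/78)·y, arm 0
boundary: total ω_sun = x + y = 0 and total ω_ring = x − (38/78)·y = 1  ⇒  y = -39/58, x = 39/58
row 2 ring = −(38/78)·(-39/58) = 19/58
totals (row 1 + row 2): sun 39/58 + (-39/58) = 0, ring 39/58 + 19/58 = 1, arm 39/58 + 0 = 39/58
asked cell (row1, arm) = 39/58

row1: w_G1=39/58 w_G3=39/58 w_R=39/58
row2: w_G1=-39/58 w_G3=19/58 w_R=0
total: w_G1=0 w_G3=1 w_R=39/58
asked value: 39/58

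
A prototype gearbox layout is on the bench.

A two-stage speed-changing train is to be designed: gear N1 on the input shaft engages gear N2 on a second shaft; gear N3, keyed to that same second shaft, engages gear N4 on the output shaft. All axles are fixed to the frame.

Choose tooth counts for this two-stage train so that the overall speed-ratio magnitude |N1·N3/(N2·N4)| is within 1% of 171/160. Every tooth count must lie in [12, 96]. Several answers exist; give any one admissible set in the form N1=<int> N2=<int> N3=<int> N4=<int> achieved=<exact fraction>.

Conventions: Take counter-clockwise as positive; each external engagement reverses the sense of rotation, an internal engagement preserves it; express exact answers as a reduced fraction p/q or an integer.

design class (target 171/160): fixed-axis compound train
target = 171/160 in lowest terms: an exact hit needs N1·N3 = k·171 and N2·N4 = k·160 for one integer k, every count in [12, 96]; additionally prefer no 1:1 stage (N1 ≠ N2, N3 ≠ N4)
k = 1: no 1:1-free in-range split of k·171 and k·160 into factor pairs; take k = 2
k = 2: N1·N3 = 342 = 18·19, N2·N4 = 320 = 16·20
achieved = 18·19/(16·20) = 171/160; |achieved − target| = 0 ≤ 171/16000 ✓

N1=18 N2=16 N3=19 N4=20 achieved=171/160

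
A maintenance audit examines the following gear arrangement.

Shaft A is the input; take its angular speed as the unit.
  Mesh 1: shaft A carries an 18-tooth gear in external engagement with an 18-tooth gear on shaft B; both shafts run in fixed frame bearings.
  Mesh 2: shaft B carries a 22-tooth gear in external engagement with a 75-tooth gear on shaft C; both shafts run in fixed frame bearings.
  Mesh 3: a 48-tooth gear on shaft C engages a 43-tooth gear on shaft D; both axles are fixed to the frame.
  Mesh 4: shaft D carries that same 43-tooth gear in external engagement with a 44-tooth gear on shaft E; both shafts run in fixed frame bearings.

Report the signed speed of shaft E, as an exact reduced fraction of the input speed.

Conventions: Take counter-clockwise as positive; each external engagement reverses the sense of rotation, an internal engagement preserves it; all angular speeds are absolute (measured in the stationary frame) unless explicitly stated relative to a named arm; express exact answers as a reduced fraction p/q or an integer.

4-mesh fixed-axis compound train (all bearings frame-fixed)
mesh 1 [18T→18T]: |ω|/ω_in = 1×18/18 = 1, sense flips to −
mesh 2 [22T→75T]: |ω|/ω_in = 1×22/75 = 22/75, sense flips to +
mesh 3 [48T→43T]: |ω|/ω_in = (22/75)×48/43 = 352/1075, sense flips to −
mesh 4 [43T→44T]: |ω|/ω_in = (352/1075)×43/44 = 8/25, sense flips to +
signed output speed (× input speed) = 8/25

8/25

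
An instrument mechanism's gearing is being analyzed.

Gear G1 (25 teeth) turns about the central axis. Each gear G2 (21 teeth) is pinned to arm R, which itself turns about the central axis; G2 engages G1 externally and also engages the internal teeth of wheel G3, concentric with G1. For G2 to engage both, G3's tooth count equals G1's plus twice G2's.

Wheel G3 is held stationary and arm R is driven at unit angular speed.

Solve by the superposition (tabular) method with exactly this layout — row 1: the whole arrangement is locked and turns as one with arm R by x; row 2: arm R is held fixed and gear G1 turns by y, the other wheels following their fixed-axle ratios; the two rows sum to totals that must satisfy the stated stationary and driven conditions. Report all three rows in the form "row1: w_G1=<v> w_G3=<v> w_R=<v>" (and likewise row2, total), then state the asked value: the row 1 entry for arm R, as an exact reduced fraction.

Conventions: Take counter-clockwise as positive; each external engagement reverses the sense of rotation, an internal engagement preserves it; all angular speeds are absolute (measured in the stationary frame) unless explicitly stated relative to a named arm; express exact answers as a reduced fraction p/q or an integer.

recognized (axles ride arm R): planetary set, 25/21/67 teeth
row 1 (train locked, turned with arm): all members turn x
row 2: sun turns y, ring = −(25/67)·y, arm 0
boundary: total ω_ring = x − (25/67)·y = 0 and total ω_arm = x = 1  ⇒  y = 67/25, x = 1
row 2 ring = −(25/67)·67/25 = -1
totals (row 1 + row 2): sun 1 + 67/25 = 92/25, ring 1 + (-1) = 0, arm 1 + 0 = 1
asked cell (row1, arm) = 1

row1: w_G1=1 w_G3=1 w_R=1
row2: w_G1=67/25 w_G3=-1 w_R=0
total: w_G1=92/25 w_G3=0 w_R=1
asked value: 1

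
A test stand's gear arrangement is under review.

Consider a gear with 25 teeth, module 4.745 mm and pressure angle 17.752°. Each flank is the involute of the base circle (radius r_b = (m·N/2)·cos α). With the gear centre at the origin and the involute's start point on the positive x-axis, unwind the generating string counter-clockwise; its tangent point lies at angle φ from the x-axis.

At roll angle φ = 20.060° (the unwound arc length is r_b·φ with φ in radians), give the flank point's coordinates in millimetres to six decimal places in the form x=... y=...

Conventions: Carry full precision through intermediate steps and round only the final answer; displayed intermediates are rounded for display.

recognized (one wheel, involute flank): single-mesh tooth geometry, m = 4.745, N = 25
pitch radius r_p = m·N/2 = 4.745·25/2 = 59.312500
base radius r_b = r_p·cos α = 59.312500·cos 17.752° = 56.488345
roll angle φ = 20.060° = 0.35011305 rad
x = r_b·(cos φ + φ·sin φ) = 59.845115
y = r_b·(sin φ − φ·cos φ) = 0.798233

x=59.845115 y=0.798233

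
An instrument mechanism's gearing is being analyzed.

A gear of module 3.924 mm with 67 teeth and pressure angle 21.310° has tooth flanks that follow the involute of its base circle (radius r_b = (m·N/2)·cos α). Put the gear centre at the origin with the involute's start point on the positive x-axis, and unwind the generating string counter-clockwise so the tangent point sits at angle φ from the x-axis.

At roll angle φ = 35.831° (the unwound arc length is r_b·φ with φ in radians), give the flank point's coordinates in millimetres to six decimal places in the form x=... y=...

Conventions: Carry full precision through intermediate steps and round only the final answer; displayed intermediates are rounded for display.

class = single-mesh tooth geometry [base-circle involute, m = 3.924, 67T]
pitch radius r_p = m·N/2 = 3.924·67/2 = 131.454000
base radius r_b = r_p·cos α = 131.454000·cos 21.310° = 122.466203
roll angle φ = 35.831° = 0.62536892 rad
x = r_b·(cos φ + φ·sin φ) = 144.122628
y = r_b·(sin φ − φ·cos φ) = 9.598939

x=144.122628 y=9.598939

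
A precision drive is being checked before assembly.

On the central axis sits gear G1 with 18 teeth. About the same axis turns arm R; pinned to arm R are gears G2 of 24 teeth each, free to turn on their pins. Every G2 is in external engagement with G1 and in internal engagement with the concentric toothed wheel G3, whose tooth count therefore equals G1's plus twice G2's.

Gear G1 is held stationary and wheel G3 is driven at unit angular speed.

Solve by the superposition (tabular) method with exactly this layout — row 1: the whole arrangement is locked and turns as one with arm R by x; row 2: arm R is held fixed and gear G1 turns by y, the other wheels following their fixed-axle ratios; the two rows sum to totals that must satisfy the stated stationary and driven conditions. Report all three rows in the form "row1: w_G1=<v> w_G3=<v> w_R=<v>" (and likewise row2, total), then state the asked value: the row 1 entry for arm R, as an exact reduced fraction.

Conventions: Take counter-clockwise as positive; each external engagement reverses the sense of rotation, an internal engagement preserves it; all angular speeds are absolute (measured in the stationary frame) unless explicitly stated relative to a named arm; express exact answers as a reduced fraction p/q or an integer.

row1: w_G1=11/14 w_G3=11/14 w_R=11/14
row2: w_G1=-11/14 w_G3=3/14 w_R=0
total: w_G1=0 w_G3=1 w_R=11/14
asked value: 11/14

topology: planetary set — G1 18T / G2 24T / G3 66T, arm = carrier (Willis)
row 1 — lock + rotate with arm: ω_sun = ω_ring = ω_arm = x
row 2 (arm held, sun turns y): ω_ring = −(18/66)·y, ω_arm = 0
boundary: total ω_sun = x + y = 0 and total ω_ring = x − (18/66)·y = 1  ⇒  y = -11/14, x = 11/14
row 2 ring = −(18/66)·(-11/14) = 3/14
totals (row 1 + row 2): sun 11/14 + (-11/14) = 0, ring 11/14 + 3/14 = 1, arm 11/14 + 0 = 11/14
asked cell (row1, arm) = 11/14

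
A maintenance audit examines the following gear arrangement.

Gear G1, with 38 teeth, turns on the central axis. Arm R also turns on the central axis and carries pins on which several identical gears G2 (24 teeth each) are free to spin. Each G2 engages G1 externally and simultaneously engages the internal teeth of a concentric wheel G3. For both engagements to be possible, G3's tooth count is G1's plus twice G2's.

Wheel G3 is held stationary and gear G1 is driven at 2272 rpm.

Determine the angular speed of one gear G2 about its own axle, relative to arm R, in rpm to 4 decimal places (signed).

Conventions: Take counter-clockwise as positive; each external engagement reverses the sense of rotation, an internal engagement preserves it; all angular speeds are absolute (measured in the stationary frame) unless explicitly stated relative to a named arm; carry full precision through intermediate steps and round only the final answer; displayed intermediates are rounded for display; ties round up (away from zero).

topology: planetary set — G1 38T / G2 24T / G3 86T, arm = carrier (Willis)
normalise by the input: solve with ω_sun = 1, then scale by 2272 rpm
ring teeth: 38 + 2·24 = 86
38(ω_sun−ω_arm) = −86(ω_ring−ω_arm),  ω_ring = 0, ω_sun = 1
38(1−ω_arm) = −86(0−ω_arm)  ⇒  124·ω_arm = 38  ⇒  ω_arm = 19/62
sun–planet mesh: 38·(1−19/62) = −24·(ω_p−ω_arm)  ⇒  ω_p−ω_arm = -817/744
scale: ω_p−ω_arm = -817/744 × 2272 rpm = -2494.9247 rpm

-2494.9247 rpm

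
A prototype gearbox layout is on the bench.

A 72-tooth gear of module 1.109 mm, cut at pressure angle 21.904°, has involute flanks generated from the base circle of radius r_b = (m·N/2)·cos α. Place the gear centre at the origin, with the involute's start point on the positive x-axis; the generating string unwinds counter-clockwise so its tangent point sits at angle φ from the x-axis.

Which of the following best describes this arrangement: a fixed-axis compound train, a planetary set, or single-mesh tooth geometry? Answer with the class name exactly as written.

topology: single-mesh involute geometry — m = 1.109, N = 72
classification: single-mesh tooth geometry

single-mesh tooth geometry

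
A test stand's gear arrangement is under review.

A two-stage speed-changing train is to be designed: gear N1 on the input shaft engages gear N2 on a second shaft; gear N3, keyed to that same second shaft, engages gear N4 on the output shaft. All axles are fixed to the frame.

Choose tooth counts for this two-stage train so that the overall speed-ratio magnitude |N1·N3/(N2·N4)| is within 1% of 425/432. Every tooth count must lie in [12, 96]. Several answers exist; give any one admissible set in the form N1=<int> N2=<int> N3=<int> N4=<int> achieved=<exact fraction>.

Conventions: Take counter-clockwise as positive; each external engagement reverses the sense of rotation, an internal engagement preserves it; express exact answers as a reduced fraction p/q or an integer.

N1=17 N2=12 N3=25 N4=36 achieved=425/432

topology: fixed-axis compound train — 2 stages, target 425/432
target = 425/432 in lowest terms: an exact hit needs N1·N3 = k·425 and N2·N4 = k·432 for one integer k, every count in [12, 96]; additionally prefer no 1:1 stage (N1 ≠ N2, N3 ≠ N4)
k = 1: N1·N3 = 425 = 17·25, N2·N4 = 432 = 12·36
achieved = 17·25/(12·36) = 425/432; |achieved − target| = 0 ≤ 17/1728 ✓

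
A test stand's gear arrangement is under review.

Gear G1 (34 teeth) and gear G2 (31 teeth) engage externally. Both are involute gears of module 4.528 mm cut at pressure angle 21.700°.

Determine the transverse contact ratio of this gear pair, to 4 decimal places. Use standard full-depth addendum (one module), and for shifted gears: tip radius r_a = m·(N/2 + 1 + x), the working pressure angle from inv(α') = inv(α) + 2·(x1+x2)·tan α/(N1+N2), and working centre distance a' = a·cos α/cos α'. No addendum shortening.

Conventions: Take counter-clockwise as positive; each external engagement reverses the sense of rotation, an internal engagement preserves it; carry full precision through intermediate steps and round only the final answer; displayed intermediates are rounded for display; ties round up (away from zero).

1.5991

class = single-mesh tooth geometry [involute pair 34T × 31T, m = 4.528]
base radii: r_b1 = 71.520909, r_b2 = 65.210240
tip radii: r_a1 = 81.504000, r_a2 = 74.712000
no profile shift: α' = α, a' = a
action lengths: √(r_a1²−r_b1²) = 39.085312, √(r_a2²−r_b2²) = 36.462412
base pitch p_b = π·m·cos α = 13.217033
CR = (39.085312 + 36.462412 − 147.160000·sin 21.70000°)/13.217033 = 1.599133
contact ratio ≈ 1.5991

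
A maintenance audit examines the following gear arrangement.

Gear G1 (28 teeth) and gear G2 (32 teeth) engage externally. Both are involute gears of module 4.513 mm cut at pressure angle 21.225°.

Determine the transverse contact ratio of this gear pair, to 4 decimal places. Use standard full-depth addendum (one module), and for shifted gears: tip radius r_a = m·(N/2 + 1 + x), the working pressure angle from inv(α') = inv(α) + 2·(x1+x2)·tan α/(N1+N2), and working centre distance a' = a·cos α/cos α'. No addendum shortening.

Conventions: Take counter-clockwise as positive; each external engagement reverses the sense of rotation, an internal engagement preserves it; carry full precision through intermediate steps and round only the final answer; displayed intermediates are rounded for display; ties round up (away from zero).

1.6023

topology: single-mesh involute geometry — m = 4.513, 28T/32T pair
base radii: r_b1 = 58.896107, r_b2 = 67.309837
tip radii: r_a1 = 67.695000, r_a2 = 76.721000
no profile shift: α' = α, a' = a
action lengths: √(r_a1²−r_b1²) = 33.374565, √(r_a2²−r_b2²) = 36.817084
base pitch p_b = π·m·cos α = 13.216256
CR = (33.374565 + 36.817084 − 135.390000·sin 21.22500°)/13.216256 = 1.602286
contact ratio ≈ 1.6023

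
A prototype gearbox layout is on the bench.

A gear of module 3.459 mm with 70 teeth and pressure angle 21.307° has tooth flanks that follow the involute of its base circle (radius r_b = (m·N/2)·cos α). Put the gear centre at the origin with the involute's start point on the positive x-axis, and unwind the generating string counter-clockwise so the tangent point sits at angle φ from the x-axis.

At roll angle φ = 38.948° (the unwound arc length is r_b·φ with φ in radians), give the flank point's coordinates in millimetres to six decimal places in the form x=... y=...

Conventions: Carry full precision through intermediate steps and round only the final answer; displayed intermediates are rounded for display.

x=135.915214 y=11.272849

recognized (one wheel, involute flank): single-mesh tooth geometry, m = 3.459, N = 70
pitch radius r_p = m·N/2 = 3.459·70/2 = 121.065000
base radius r_b = r_p·cos α = 121.065000·cos 21.307° = 112.789825
roll angle φ = 38.948° = 0.67977084 rad
x = r_b·(cos φ + φ·sin φ) = 135.915214
y = r_b·(sin φ − φ·cos φ) = 11.272849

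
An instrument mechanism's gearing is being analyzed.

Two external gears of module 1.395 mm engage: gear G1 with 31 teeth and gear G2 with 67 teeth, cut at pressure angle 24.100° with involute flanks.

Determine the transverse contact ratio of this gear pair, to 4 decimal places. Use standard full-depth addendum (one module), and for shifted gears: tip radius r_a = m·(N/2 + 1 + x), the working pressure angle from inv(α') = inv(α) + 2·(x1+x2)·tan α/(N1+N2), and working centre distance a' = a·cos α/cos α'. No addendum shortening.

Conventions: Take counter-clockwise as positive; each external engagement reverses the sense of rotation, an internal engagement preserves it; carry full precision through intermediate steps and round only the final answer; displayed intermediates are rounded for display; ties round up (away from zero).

topology: single-mesh involute geometry — m = 1.395, 31T/67T pair
base radii: r_b1 = 19.737757, r_b2 = 42.659023
tip radii: r_a1 = 23.017500, r_a2 = 48.127500
no profile shift: α' = α, a' = a
action lengths: √(r_a1²−r_b1²) = 11.841717, √(r_a2²−r_b2²) = 22.281472
base pitch p_b = π·m·cos α = 4.000516
CR = (11.841717 + 22.281472 − 68.355000·sin 24.10000°)/4.000516 = 1.552740
contact ratio ≈ 1.5527

1.5527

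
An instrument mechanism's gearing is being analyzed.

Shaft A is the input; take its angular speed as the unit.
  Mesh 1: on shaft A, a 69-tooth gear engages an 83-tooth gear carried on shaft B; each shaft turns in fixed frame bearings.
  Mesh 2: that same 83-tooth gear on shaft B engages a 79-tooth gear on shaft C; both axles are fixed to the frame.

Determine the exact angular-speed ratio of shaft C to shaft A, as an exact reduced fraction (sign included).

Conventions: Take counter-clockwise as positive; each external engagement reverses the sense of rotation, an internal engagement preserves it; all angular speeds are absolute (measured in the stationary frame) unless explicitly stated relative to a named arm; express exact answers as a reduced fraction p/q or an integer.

class = fixed-axis compound train [2 meshes; 2 ratios multiply, 2 sense flips]
mesh 1 [69T→83T]: running ratio 69/83, sense −
mesh 2 [83T→79T]: running ratio 69/79, sense +
ω_out/ω_in = 69/79

69/79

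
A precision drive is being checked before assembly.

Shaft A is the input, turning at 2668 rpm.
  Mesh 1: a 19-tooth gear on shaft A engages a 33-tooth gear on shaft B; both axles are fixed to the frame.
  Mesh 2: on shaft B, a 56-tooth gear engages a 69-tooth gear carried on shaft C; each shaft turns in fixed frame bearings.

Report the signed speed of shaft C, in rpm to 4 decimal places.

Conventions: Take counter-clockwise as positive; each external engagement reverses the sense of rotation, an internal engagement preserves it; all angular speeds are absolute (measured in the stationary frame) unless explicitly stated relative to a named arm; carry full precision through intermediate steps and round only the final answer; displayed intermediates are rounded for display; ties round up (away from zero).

recognized (3 fixed axles, 2 meshes): fixed-axis compound train
mesh 1 [19T→33T]: ω = 2668.0000×19/33 = 1536.1212 rpm, sense flips to −
mesh 2 [56T→69T]: ω = 1536.1212×56/69 = 1246.7071 rpm, sense flips to +
signed output speed = +1246.7071 rpm

+1246.7071 rpm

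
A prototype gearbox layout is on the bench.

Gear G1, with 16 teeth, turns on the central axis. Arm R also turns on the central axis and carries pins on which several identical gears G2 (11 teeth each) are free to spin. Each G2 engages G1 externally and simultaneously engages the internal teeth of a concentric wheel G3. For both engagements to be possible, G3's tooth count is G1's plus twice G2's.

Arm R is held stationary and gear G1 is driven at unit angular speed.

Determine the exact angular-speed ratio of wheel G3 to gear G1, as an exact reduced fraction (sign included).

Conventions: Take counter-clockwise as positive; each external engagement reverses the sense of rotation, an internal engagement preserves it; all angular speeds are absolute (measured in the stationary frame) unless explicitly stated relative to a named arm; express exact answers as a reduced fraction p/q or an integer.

topology: planetary set — G1 16T / G2 11T / G3 38T, arm = carrier (Willis)
ring teeth: 16 + 2·11 = 38
16(ω_sun−ω_arm) = −38(ω_ring−ω_arm),  ω_arm = 0, ω_sun = 1
ω_ring = 0 − (16/38)(1−0) = -8/19
ω_out/ω_in = -8/19

-8/19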